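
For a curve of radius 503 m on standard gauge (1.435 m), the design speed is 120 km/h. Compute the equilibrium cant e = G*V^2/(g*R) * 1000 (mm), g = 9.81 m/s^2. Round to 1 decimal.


Convert speed: V = 120 / 3.6 = 33.3333 m/s
Apply formula: e = 1.435 * 33.3333^2 / (9.81 * 503)
e = 1.435 * 1111.1111 / 4934.43
e = 0.323126 m = 323.1 mm

323.1


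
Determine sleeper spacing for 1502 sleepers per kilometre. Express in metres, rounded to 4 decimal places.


Spacing = 1000 m / number of sleepers
Spacing = 1000 / 1502
Spacing = 0.6658 m

0.6658


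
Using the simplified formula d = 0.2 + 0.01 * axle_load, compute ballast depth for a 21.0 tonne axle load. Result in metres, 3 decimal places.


d = 0.2 + 0.01 * 21.0
d = 0.2 + 0.21
d = 0.410 m

0.410


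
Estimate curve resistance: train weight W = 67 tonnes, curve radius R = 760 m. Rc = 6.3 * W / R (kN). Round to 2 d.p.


Rc = 6.3 * W / R
Rc = 6.3 * 67 / 760
Rc = 422.1 / 760
Rc = 0.56 kN

0.56


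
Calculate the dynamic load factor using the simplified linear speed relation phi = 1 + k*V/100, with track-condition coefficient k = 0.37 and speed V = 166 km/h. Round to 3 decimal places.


phi = 1 + k * V / 100
phi = 1 + 0.37 * 166 / 100
phi = 1 + 0.6142
phi = 1.614

1.614


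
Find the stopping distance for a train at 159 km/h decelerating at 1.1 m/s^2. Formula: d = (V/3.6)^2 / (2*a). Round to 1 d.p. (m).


Convert speed: V = 159 / 3.6 = 44.1667 m/s
V^2 = 1950.6944
d = 1950.6944 / (2 * 1.1)
d = 1950.6944 / 2.2
d = 886.7 m

886.7


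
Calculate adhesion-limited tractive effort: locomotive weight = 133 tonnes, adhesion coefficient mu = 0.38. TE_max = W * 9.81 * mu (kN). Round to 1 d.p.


TE_max = W * g * mu
TE_max = 133 * 9.81 * 0.38
TE_max = 1304.73 * 0.38
TE_max = 495.8 kN

495.8


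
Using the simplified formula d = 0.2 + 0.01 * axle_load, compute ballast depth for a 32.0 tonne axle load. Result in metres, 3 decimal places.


d = 0.2 + 0.01 * 32.0
d = 0.2 + 0.32
d = 0.520 m

0.520


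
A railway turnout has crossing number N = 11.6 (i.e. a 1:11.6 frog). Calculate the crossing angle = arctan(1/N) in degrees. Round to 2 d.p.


1/N = 1/11.6 = 0.086207
angle = arctan(0.086207) = 0.085994 rad
angle = 0.085994 * 180/pi = 4.93 degrees

4.93


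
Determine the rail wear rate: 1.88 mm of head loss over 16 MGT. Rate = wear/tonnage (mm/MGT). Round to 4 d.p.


Wear rate = total wear / cumulative tonnage
Rate = 1.88 / 16
Rate = 0.1175 mm/MGT

0.1175


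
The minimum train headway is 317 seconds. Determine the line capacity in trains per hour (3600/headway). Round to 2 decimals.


Capacity = 3600 / headway
Capacity = 3600 / 317
Capacity = 11.36 trains/hour

11.36


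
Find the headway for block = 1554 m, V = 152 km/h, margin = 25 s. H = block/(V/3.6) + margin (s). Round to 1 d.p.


V = 152 / 3.6 = 42.2222 m/s
Block traversal time = 1554 / 42.2222 = 36.8053 s
Headway = 36.8053 + 25
Headway = 61.8 s

61.8


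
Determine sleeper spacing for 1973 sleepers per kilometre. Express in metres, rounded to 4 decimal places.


Spacing = 1000 m / number of sleepers
Spacing = 1000 / 1973
Spacing = 0.5068 m

0.5068


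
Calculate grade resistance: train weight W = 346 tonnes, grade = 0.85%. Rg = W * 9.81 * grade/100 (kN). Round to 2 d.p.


Rg = W * 9.81 * grade / 100
Rg = 346 * 9.81 * 0.85 / 100
Rg = 3394.26 * 0.0085
Rg = 28.85 kN

28.85


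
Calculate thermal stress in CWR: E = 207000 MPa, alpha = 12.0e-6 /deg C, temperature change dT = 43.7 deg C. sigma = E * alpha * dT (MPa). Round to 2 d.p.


sigma = E * alpha * dT
sigma = 207000 * 12.0e-6 * 43.7
sigma = 2.484 * 43.7
sigma = 108.55 MPa

108.55


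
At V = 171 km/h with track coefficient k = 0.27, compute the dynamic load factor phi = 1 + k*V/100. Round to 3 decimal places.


phi = 1 + k * V / 100
phi = 1 + 0.27 * 171 / 100
phi = 1 + 0.4617
phi = 1.462

1.462


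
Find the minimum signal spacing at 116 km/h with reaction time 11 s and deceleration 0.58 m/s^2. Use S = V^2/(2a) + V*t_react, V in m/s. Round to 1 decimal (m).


V = 116 / 3.6 = 32.2222 m/s
Braking distance = 32.2222^2 / (2*0.58) = 895.0617 m
Sighting distance = 32.2222 * 11 = 354.4444 m
S = 895.0617 + 354.4444 = 1249.5 m

1249.5


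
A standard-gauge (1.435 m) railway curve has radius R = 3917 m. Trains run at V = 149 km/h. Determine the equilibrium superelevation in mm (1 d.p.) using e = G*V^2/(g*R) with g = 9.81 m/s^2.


Convert speed: V = 149 / 3.6 = 41.3889 m/s
Apply formula: e = 1.435 * 41.3889^2 / (9.81 * 3917)
e = 1.435 * 1713.0401 / 38425.77
e = 0.063973 m = 64.0 mm

64.0


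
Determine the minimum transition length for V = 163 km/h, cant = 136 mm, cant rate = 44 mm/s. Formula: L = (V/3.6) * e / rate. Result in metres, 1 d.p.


Convert speed: V = 163 / 3.6 = 45.2778 m/s
L = 45.2778 * 136 / 44
L = 6157.7778 / 44
L = 139.9 m

139.9


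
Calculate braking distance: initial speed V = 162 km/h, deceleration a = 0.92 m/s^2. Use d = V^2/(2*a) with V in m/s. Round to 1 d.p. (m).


Convert speed: V = 162 / 3.6 = 45.0 m/s
V^2 = 2025.0
d = 2025.0 / (2 * 0.92)
d = 2025.0 / 1.84
d = 1100.5 m

1100.5


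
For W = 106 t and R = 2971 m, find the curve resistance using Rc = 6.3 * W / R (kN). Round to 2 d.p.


Rc = 6.3 * W / R
Rc = 6.3 * 106 / 2971
Rc = 667.8 / 2971
Rc = 0.22 kN

0.22


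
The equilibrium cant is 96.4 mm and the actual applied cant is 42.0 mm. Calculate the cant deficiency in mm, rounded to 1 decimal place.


Cant deficiency = equilibrium cant - actual cant
CD = 96.4 - 42.0
CD = 54.4 mm

54.4


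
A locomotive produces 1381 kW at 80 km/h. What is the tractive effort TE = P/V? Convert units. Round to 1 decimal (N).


Convert: P = 1381 kW = 1381000 W
V = 80 / 3.6 = 22.2222 m/s
TE = 1381000 / 22.2222
TE = 62145.0 N

62145.0


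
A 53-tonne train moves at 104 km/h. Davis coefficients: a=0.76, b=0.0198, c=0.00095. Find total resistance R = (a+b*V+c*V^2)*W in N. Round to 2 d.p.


b*V = 0.0198 * 104 = 2.0592
c*V^2 = 0.00095 * 10816 = 10.2752
R_per_t = 0.76 + 2.0592 + 10.2752 = 13.0944 N/t
R_total = 13.0944 * 53 = 694.00 N

694.00


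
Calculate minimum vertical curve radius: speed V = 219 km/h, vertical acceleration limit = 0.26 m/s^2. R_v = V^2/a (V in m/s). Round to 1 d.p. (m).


Convert speed: V = 219 / 3.6 = 60.8333 m/s
V^2 = 3700.6944 m^2/s^2
R_v = 3700.6944 / 0.26
R_v = 14233.4 m

14233.4


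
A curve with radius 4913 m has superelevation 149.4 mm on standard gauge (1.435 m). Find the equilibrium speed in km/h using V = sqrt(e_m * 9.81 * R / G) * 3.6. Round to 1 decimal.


Convert cant: e = 149.4 mm = 0.1494 m
V_ms = sqrt(0.1494 * 9.81 * 4913 / 1.435)
V_ms = sqrt(5017.812949) = 70.8365 m/s
V = 70.8365 * 3.6 = 255.0 km/h

255.0


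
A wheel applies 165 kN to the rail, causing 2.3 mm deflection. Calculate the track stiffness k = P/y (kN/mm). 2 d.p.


Track stiffness k = P / y
k = 165 / 2.3
k = 71.74 kN/mm

71.74


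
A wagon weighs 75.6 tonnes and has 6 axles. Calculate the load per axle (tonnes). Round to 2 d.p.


Load per axle = total weight / number of axles
Load = 75.6 / 6
Load = 12.60 tonnes

12.60


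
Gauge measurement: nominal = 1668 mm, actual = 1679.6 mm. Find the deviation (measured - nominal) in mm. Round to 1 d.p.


Deviation = measured - nominal
Deviation = 1679.6 - 1668
Deviation = 11.6 mm

11.6


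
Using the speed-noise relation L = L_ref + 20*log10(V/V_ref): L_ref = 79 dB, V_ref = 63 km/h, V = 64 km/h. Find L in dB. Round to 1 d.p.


V/V_ref = 64 / 63 = 1.015873
log10(1.015873) = 0.006839
20 * 0.006839 = 0.1368
L = 79 + 0.1368 = 79.1 dB

79.1


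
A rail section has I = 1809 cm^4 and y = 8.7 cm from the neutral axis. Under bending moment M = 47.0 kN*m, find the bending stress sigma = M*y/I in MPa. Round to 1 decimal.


Convert units:
M = 47.0 kN*m = 47000000 N*mm
y = 8.7 cm = 87 mm
I = 1809 cm^4 = 18090000 mm^4
sigma = 47000000 * 87 / 18090000
sigma = 226.0 MPa

226.0


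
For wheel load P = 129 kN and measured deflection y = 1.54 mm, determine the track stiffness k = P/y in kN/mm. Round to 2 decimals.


Track stiffness k = P / y
k = 129 / 1.54
k = 83.77 kN/mm

83.77


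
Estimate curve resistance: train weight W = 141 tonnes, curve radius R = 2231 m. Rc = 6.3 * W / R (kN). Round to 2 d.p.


Rc = 6.3 * W / R
Rc = 6.3 * 141 / 2231
Rc = 888.3 / 2231
Rc = 0.40 kN

0.40


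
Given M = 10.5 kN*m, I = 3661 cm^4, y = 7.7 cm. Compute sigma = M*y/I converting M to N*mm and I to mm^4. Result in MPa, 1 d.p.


Convert units:
M = 10.5 kN*m = 10500000 N*mm
y = 7.7 cm = 77 mm
I = 3661 cm^4 = 36610000 mm^4
sigma = 10500000 * 77 / 36610000
sigma = 22.1 MPa

22.1


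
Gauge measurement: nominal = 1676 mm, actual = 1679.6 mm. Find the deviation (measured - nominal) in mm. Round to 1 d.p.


Deviation = measured - nominal
Deviation = 1679.6 - 1676
Deviation = 3.6 mm

3.6


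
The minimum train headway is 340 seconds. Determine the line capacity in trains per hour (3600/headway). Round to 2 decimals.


Capacity = 3600 / headway
Capacity = 3600 / 340
Capacity = 10.59 trains/hour

10.59


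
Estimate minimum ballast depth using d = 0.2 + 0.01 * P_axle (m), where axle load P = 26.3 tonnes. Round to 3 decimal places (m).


d = 0.2 + 0.01 * 26.3
d = 0.2 + 0.263
d = 0.463 m

0.463


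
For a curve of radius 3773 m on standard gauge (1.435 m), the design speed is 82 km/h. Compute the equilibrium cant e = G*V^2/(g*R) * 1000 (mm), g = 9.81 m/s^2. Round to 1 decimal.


Convert speed: V = 82 / 3.6 = 22.7778 m/s
Apply formula: e = 1.435 * 22.7778^2 / (9.81 * 3773)
e = 1.435 * 518.8272 / 37013.13
e = 0.020115 m = 20.1 mm

20.1


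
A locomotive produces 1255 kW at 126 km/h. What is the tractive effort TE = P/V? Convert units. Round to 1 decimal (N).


Convert: P = 1255 kW = 1255000 W
V = 126 / 3.6 = 35.0 m/s
TE = 1255000 / 35.0
TE = 35857.1 N

35857.1


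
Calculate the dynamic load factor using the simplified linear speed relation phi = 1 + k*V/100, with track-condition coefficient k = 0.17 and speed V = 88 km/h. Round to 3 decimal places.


phi = 1 + k * V / 100
phi = 1 + 0.17 * 88 / 100
phi = 1 + 0.1496
phi = 1.150

1.150


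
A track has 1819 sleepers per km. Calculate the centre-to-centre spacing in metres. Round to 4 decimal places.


Spacing = 1000 m / number of sleepers
Spacing = 1000 / 1819
Spacing = 0.5498 m

0.5498


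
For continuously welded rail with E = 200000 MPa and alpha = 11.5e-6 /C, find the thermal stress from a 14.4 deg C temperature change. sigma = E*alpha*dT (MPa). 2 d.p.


sigma = E * alpha * dT
sigma = 200000 * 11.5e-6 * 14.4
sigma = 2.3 * 14.4
sigma = 33.12 MPa

33.12


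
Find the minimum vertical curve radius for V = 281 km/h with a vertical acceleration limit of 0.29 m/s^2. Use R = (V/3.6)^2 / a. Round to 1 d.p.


Convert speed: V = 281 / 3.6 = 78.0556 m/s
V^2 = 6092.6698 m^2/s^2
R_v = 6092.6698 / 0.29
R_v = 21009.2 m

21009.2


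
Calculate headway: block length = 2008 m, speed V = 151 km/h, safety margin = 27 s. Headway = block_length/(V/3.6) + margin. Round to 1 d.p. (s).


V = 151 / 3.6 = 41.9444 m/s
Block traversal time = 2008 / 41.9444 = 47.8728 s
Headway = 47.8728 + 27
Headway = 74.9 s

74.9


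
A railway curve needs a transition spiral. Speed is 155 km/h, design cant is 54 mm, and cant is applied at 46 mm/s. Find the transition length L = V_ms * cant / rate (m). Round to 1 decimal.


Convert speed: V = 155 / 3.6 = 43.0556 m/s
L = 43.0556 * 54 / 46
L = 2325.0 / 46
L = 50.5 m

50.5


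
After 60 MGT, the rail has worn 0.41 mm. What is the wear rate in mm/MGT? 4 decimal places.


Wear rate = total wear / cumulative tonnage
Rate = 0.41 / 60
Rate = 0.0068 mm/MGT

0.0068


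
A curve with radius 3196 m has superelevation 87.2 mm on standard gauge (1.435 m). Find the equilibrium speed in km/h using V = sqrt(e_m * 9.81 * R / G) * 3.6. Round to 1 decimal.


Convert cant: e = 87.2 mm = 0.0872 m
V_ms = sqrt(0.0872 * 9.81 * 3196 / 1.435)
V_ms = sqrt(1905.199075) = 43.6486 m/s
V = 43.6486 * 3.6 = 157.1 km/h

157.1


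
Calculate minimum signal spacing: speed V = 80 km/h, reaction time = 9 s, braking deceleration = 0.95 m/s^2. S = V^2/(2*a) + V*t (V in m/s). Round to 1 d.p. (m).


V = 80 / 3.6 = 22.2222 m/s
Braking distance = 22.2222^2 / (2*0.95) = 259.909 m
Sighting distance = 22.2222 * 9 = 200.0 m
S = 259.909 + 200.0 = 459.9 m

459.9


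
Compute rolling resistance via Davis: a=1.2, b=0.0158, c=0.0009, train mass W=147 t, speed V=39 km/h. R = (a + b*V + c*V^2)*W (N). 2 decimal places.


b*V = 0.0158 * 39 = 0.6162
c*V^2 = 0.0009 * 1521 = 1.3689
R_per_t = 1.2 + 0.6162 + 1.3689 = 3.1851 N/t
R_total = 3.1851 * 147 = 468.21 N

468.21


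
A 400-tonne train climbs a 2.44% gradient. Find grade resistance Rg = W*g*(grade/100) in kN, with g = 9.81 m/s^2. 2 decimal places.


Rg = W * 9.81 * grade / 100
Rg = 400 * 9.81 * 2.44 / 100
Rg = 3924.0 * 0.0244
Rg = 95.75 kN

95.75


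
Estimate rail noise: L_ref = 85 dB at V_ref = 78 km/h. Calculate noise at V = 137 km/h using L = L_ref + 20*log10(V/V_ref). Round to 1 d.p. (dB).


V/V_ref = 137 / 78 = 1.75641
log10(1.75641) = 0.244626
20 * 0.244626 = 4.8925
L = 85 + 4.8925 = 89.9 dB

89.9


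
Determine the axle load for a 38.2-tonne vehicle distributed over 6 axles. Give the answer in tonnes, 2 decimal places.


Load per axle = total weight / number of axles
Load = 38.2 / 6
Load = 6.37 tonnes

6.37


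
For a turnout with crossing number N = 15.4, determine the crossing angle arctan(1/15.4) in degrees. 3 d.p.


1/N = 1/15.4 = 0.064935
angle = arctan(0.064935) = 0.064844 rad
angle = 0.064844 * 180/pi = 3.715 degrees

3.715


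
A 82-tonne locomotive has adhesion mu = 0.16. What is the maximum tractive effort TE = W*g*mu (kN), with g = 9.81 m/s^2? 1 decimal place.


TE_max = W * g * mu
TE_max = 82 * 9.81 * 0.16
TE_max = 804.42 * 0.16
TE_max = 128.7 kN

128.7


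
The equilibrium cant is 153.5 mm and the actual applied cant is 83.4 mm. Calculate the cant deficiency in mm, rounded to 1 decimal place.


Cant deficiency = equilibrium cant - actual cant
CD = 153.5 - 83.4
CD = 70.1 mm

70.1


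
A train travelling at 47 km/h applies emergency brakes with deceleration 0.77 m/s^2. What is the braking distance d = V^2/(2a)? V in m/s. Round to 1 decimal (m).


Convert speed: V = 47 / 3.6 = 13.0556 m/s
V^2 = 170.4475
d = 170.4475 / (2 * 0.77)
d = 170.4475 / 1.54
d = 110.7 m

110.7


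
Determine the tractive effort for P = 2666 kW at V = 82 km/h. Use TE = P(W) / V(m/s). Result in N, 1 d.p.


Convert: P = 2666 kW = 2666000 W
V = 82 / 3.6 = 22.7778 m/s
TE = 2666000 / 22.7778
TE = 117043.9 N

117043.9


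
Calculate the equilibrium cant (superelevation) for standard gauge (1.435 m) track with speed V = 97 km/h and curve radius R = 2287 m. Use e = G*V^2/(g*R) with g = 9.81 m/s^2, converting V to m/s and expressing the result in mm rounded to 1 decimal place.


Convert speed: V = 97 / 3.6 = 26.9444 m/s
Apply formula: e = 1.435 * 26.9444^2 / (9.81 * 2287)
e = 1.435 * 726.0031 / 22435.47
e = 0.046436 m = 46.4 mm

46.4


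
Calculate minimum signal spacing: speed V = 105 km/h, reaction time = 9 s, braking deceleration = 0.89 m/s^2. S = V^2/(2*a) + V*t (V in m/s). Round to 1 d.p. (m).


V = 105 / 3.6 = 29.1667 m/s
Braking distance = 29.1667^2 / (2*0.89) = 477.9182 m
Sighting distance = 29.1667 * 9 = 262.5 m
S = 477.9182 + 262.5 = 740.4 m

740.4


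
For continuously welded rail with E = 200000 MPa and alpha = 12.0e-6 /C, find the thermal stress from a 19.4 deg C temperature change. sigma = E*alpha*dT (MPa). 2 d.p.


sigma = E * alpha * dT
sigma = 200000 * 12.0e-6 * 19.4
sigma = 2.4 * 19.4
sigma = 46.56 MPa

46.56


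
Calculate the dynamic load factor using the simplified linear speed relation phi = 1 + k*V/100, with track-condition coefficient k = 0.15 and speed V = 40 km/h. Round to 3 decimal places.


phi = 1 + k * V / 100
phi = 1 + 0.15 * 40 / 100
phi = 1 + 0.06
phi = 1.060

1.060


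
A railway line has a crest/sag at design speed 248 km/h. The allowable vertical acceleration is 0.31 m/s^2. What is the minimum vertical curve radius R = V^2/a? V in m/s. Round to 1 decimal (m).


Convert speed: V = 248 / 3.6 = 68.8889 m/s
V^2 = 4745.679 m^2/s^2
R_v = 4745.679 / 0.31
R_v = 15308.6 m

15308.6


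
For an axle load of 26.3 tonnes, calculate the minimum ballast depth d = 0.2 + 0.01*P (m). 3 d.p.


d = 0.2 + 0.01 * 26.3
d = 0.2 + 0.263
d = 0.463 m

0.463


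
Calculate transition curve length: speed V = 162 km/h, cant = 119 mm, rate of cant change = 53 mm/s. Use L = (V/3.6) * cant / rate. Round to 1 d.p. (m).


Convert speed: V = 162 / 3.6 = 45.0 m/s
L = 45.0 * 119 / 53
L = 5355.0 / 53
L = 101.0 m

101.0


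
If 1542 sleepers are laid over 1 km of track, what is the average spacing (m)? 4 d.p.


Spacing = 1000 m / number of sleepers
Spacing = 1000 / 1542
Spacing = 0.6485 m

0.6485


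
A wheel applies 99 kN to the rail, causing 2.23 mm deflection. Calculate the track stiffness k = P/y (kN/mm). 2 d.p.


Track stiffness k = P / y
k = 99 / 2.23
k = 44.39 kN/mm

44.39


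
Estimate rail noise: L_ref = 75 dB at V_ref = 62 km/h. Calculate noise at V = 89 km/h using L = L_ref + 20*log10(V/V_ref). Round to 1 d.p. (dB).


V/V_ref = 89 / 62 = 1.435484
log10(1.435484) = 0.156998
20 * 0.156998 = 3.14
L = 75 + 3.14 = 78.1 dB

78.1


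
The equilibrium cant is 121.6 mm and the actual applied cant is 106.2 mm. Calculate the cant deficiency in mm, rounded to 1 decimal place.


Cant deficiency = equilibrium cant - actual cant
CD = 121.6 - 106.2
CD = 15.4 mm

15.4


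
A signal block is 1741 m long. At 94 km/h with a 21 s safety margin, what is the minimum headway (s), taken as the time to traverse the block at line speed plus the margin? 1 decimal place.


V = 94 / 3.6 = 26.1111 m/s
Block traversal time = 1741 / 26.1111 = 66.6766 s
Headway = 66.6766 + 21
Headway = 87.7 s

87.7


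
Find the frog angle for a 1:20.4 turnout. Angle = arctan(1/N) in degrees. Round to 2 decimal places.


1/N = 1/20.4 = 0.04902
angle = arctan(0.04902) = 0.04898 rad
angle = 0.04898 * 180/pi = 2.81 degrees

2.81


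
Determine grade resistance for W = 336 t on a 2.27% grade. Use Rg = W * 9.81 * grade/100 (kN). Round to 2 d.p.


Rg = W * 9.81 * grade / 100
Rg = 336 * 9.81 * 2.27 / 100
Rg = 3296.16 * 0.0227
Rg = 74.82 kN

74.82


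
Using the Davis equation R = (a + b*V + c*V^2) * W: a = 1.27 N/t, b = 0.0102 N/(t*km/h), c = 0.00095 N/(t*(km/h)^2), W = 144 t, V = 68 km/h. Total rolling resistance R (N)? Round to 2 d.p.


b*V = 0.0102 * 68 = 0.6936
c*V^2 = 0.00095 * 4624 = 4.3928
R_per_t = 1.27 + 0.6936 + 4.3928 = 6.3564 N/t
R_total = 6.3564 * 144 = 915.32 N

915.32


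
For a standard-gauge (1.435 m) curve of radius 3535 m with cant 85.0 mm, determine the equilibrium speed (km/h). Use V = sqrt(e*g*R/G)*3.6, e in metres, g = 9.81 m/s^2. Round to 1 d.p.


Convert cant: e = 85.0 mm = 0.0850 m
V_ms = sqrt(0.0850 * 9.81 * 3535 / 1.435)
V_ms = sqrt(2054.118293) = 45.3224 m/s
V = 45.3224 * 3.6 = 163.2 km/h

163.2


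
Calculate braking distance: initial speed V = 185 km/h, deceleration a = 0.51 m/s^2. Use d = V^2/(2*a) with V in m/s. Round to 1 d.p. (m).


Convert speed: V = 185 / 3.6 = 51.3889 m/s
V^2 = 2640.8179
d = 2640.8179 / (2 * 0.51)
d = 2640.8179 / 1.02
d = 2589.0 m

2589.0


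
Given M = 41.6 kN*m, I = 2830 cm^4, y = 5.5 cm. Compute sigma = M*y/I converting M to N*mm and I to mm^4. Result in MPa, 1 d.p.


Convert units:
M = 41.6 kN*m = 41600000 N*mm
y = 5.5 cm = 55 mm
I = 2830 cm^4 = 28300000 mm^4
sigma = 41600000 * 55 / 28300000
sigma = 80.8 MPa

80.8


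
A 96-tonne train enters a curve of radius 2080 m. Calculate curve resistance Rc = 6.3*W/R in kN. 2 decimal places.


Rc = 6.3 * W / R
Rc = 6.3 * 96 / 2080
Rc = 604.8 / 2080
Rc = 0.29 kN

0.29


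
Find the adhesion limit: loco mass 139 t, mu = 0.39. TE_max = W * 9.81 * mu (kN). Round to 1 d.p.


TE_max = W * g * mu
TE_max = 139 * 9.81 * 0.39
TE_max = 1363.59 * 0.39
TE_max = 531.8 kN

531.8


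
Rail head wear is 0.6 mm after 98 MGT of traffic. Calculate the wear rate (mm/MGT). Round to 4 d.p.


Wear rate = total wear / cumulative tonnage
Rate = 0.6 / 98
Rate = 0.0061 mm/MGT

0.0061


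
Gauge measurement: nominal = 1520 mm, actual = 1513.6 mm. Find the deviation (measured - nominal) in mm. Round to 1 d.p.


Deviation = measured - nominal
Deviation = 1513.6 - 1520
Deviation = -6.4 mm

-6.4


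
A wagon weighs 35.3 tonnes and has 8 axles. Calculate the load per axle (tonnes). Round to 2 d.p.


Load per axle = total weight / number of axles
Load = 35.3 / 8
Load = 4.41 tonnes

4.41


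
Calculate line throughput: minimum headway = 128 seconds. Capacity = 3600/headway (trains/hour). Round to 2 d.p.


Capacity = 3600 / headway
Capacity = 3600 / 128
Capacity = 28.13 trains/hour

28.13


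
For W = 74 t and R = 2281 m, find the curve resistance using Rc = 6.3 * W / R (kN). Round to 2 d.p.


Rc = 6.3 * W / R
Rc = 6.3 * 74 / 2281
Rc = 466.2 / 2281
Rc = 0.20 kN

0.20


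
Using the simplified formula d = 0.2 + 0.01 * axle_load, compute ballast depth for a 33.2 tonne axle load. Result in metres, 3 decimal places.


d = 0.2 + 0.01 * 33.2
d = 0.2 + 0.332
d = 0.532 m

0.532


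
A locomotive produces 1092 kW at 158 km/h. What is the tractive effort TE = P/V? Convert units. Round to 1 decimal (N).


Convert: P = 1092 kW = 1092000 W
V = 158 / 3.6 = 43.8889 m/s
TE = 1092000 / 43.8889
TE = 24881.0 N

24881.0


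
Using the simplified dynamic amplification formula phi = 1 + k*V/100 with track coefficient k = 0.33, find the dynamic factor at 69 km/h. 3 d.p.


phi = 1 + k * V / 100
phi = 1 + 0.33 * 69 / 100
phi = 1 + 0.2277
phi = 1.228

1.228


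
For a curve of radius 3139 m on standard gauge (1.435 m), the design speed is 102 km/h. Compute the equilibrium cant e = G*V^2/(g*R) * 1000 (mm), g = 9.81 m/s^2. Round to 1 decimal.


Convert speed: V = 102 / 3.6 = 28.3333 m/s
Apply formula: e = 1.435 * 28.3333^2 / (9.81 * 3139)
e = 1.435 * 802.7778 / 30793.59
e = 0.03741 m = 37.4 mm

37.4


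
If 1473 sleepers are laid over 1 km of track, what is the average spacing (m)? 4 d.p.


Spacing = 1000 m / number of sleepers
Spacing = 1000 / 1473
Spacing = 0.6789 m

0.6789


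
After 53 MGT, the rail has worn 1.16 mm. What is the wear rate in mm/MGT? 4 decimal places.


Wear rate = total wear / cumulative tonnage
Rate = 1.16 / 53
Rate = 0.0219 mm/MGT

0.0219


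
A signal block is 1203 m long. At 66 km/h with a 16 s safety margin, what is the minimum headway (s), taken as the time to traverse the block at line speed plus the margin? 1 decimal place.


V = 66 / 3.6 = 18.3333 m/s
Block traversal time = 1203 / 18.3333 = 65.6182 s
Headway = 65.6182 + 16
Headway = 81.6 s

81.6


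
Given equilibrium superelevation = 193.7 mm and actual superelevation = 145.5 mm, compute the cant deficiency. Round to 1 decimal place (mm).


Cant deficiency = equilibrium cant - actual cant
CD = 193.7 - 145.5
CD = 48.2 mm

48.2


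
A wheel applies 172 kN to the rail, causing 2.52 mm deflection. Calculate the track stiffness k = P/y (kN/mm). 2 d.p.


Track stiffness k = P / y
k = 172 / 2.52
k = 68.25 kN/mm

68.25


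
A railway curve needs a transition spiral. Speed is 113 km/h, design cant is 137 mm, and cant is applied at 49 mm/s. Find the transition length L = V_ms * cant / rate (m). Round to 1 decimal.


Convert speed: V = 113 / 3.6 = 31.3889 m/s
L = 31.3889 * 137 / 49
L = 4300.2778 / 49
L = 87.8 m

87.8


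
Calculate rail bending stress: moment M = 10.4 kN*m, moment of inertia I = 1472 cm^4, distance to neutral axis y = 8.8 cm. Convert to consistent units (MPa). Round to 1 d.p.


Convert units:
M = 10.4 kN*m = 10400000 N*mm
y = 8.8 cm = 88 mm
I = 1472 cm^4 = 14720000 mm^4
sigma = 10400000 * 88 / 14720000
sigma = 62.2 MPa

62.2


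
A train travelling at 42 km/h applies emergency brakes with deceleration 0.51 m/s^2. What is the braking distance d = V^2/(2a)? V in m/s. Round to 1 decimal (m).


Convert speed: V = 42 / 3.6 = 11.6667 m/s
V^2 = 136.1111
d = 136.1111 / (2 * 0.51)
d = 136.1111 / 1.02
d = 133.4 m

133.4


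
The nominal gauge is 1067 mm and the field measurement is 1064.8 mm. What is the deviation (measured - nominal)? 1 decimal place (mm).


Deviation = measured - nominal
Deviation = 1064.8 - 1067
Deviation = -2.2 mm

-2.2


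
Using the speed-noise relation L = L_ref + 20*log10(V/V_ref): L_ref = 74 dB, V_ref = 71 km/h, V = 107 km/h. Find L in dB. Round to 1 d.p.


V/V_ref = 107 / 71 = 1.507042
log10(1.507042) = 0.178125
20 * 0.178125 = 3.5625
L = 74 + 3.5625 = 77.6 dB

77.6


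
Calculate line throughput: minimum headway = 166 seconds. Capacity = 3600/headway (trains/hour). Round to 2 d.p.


Capacity = 3600 / headway
Capacity = 3600 / 166
Capacity = 21.69 trains/hour

21.69


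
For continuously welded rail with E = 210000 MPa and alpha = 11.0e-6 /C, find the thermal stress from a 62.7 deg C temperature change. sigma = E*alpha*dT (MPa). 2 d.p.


sigma = E * alpha * dT
sigma = 210000 * 11.0e-6 * 62.7
sigma = 2.31 * 62.7
sigma = 144.84 MPa

144.84


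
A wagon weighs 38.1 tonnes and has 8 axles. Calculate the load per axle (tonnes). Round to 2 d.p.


Load per axle = total weight / number of axles
Load = 38.1 / 8
Load = 4.76 tonnes

4.76


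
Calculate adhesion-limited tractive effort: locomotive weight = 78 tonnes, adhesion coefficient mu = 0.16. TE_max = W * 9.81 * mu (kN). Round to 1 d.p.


TE_max = W * g * mu
TE_max = 78 * 9.81 * 0.16
TE_max = 765.18 * 0.16
TE_max = 122.4 kN

122.4


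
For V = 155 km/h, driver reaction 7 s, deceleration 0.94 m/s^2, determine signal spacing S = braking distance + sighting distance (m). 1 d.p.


V = 155 / 3.6 = 43.0556 m/s
Braking distance = 43.0556^2 / (2*0.94) = 986.0537 m
Sighting distance = 43.0556 * 7 = 301.3889 m
S = 986.0537 + 301.3889 = 1287.4 m

1287.4


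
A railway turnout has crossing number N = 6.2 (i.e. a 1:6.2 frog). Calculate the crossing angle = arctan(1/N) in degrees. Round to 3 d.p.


1/N = 1/6.2 = 0.16129
angle = arctan(0.16129) = 0.159913 rad
angle = 0.159913 * 180/pi = 9.162 degrees

9.162


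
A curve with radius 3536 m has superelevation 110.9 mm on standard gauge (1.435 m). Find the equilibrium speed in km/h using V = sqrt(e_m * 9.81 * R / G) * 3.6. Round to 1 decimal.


Convert cant: e = 110.9 mm = 0.1109 m
V_ms = sqrt(0.1109 * 9.81 * 3536 / 1.435)
V_ms = sqrt(2680.778358) = 51.7762 m/s
V = 51.7762 * 3.6 = 186.4 km/h

186.4


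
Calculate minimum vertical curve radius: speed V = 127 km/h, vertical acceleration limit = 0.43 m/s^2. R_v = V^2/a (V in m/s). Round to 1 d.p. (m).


Convert speed: V = 127 / 3.6 = 35.2778 m/s
V^2 = 1244.5216 m^2/s^2
R_v = 1244.5216 / 0.43
R_v = 2894.2 m

2894.2


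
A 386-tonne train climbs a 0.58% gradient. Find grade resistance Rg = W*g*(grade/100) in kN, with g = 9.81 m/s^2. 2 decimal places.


Rg = W * 9.81 * grade / 100
Rg = 386 * 9.81 * 0.58 / 100
Rg = 3786.66 * 0.0058
Rg = 21.96 kN

21.96


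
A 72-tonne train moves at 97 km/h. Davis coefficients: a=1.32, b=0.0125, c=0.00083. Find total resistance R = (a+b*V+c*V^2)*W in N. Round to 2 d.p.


b*V = 0.0125 * 97 = 1.2125
c*V^2 = 0.00083 * 9409 = 7.80947
R_per_t = 1.32 + 1.2125 + 7.80947 = 10.34197 N/t
R_total = 10.34197 * 72 = 744.62 N

744.62


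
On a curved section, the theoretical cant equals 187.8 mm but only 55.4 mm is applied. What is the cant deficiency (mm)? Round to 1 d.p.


Cant deficiency = equilibrium cant - actual cant
CD = 187.8 - 55.4
CD = 132.4 mm

132.4


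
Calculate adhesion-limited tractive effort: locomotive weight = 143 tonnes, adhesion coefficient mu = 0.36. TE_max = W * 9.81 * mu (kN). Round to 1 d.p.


TE_max = W * g * mu
TE_max = 143 * 9.81 * 0.36
TE_max = 1402.83 * 0.36
TE_max = 505.0 kN

505.0


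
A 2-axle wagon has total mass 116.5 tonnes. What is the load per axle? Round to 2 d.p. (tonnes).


Load per axle = total weight / number of axles
Load = 116.5 / 2
Load = 58.25 tonnes

58.25


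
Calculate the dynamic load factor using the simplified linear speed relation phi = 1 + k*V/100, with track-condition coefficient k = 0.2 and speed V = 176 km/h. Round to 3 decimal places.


phi = 1 + k * V / 100
phi = 1 + 0.2 * 176 / 100
phi = 1 + 0.352
phi = 1.352

1.352


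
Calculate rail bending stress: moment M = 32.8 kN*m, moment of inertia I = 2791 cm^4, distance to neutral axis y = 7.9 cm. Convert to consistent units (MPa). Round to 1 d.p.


Convert units:
M = 32.8 kN*m = 32800000 N*mm
y = 7.9 cm = 79 mm
I = 2791 cm^4 = 27910000 mm^4
sigma = 32800000 * 79 / 27910000
sigma = 92.8 MPa

92.8


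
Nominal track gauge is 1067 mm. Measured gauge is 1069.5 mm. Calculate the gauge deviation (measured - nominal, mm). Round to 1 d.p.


Deviation = measured - nominal
Deviation = 1069.5 - 1067
Deviation = 2.5 mm

2.5


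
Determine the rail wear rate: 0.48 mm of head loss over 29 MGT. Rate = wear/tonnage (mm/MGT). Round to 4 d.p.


Wear rate = total wear / cumulative tonnage
Rate = 0.48 / 29
Rate = 0.0166 mm/MGT

0.0166


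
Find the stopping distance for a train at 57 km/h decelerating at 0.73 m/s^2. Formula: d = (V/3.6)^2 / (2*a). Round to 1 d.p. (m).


Convert speed: V = 57 / 3.6 = 15.8333 m/s
V^2 = 250.6944
d = 250.6944 / (2 * 0.73)
d = 250.6944 / 1.46
d = 171.7 m

171.7


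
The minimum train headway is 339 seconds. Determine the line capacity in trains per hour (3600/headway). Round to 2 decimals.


Capacity = 3600 / headway
Capacity = 3600 / 339
Capacity = 10.62 trains/hour

10.62


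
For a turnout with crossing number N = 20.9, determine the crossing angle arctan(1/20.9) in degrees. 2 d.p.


1/N = 1/20.9 = 0.047847
angle = arctan(0.047847) = 0.04781 rad
angle = 0.04781 * 180/pi = 2.74 degrees

2.74


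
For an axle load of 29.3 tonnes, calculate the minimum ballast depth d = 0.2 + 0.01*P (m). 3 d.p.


d = 0.2 + 0.01 * 29.3
d = 0.2 + 0.293
d = 0.493 m

0.493


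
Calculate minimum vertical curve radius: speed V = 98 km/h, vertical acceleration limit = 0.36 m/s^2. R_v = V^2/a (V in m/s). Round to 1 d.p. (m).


Convert speed: V = 98 / 3.6 = 27.2222 m/s
V^2 = 741.0494 m^2/s^2
R_v = 741.0494 / 0.36
R_v = 2058.5 m

2058.5


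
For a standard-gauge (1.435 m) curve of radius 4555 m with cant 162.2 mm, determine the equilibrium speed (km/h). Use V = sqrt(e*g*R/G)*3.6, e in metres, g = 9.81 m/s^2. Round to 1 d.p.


Convert cant: e = 162.2 mm = 0.1622 m
V_ms = sqrt(0.1622 * 9.81 * 4555 / 1.435)
V_ms = sqrt(5050.755408) = 71.0687 m/s
V = 71.0687 * 3.6 = 255.8 km/h

255.8


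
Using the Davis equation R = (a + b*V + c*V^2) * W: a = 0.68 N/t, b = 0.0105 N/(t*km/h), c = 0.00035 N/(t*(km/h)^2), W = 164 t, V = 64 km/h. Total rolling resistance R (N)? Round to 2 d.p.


b*V = 0.0105 * 64 = 0.672
c*V^2 = 0.00035 * 4096 = 1.4336
R_per_t = 0.68 + 0.672 + 1.4336 = 2.7856 N/t
R_total = 2.7856 * 164 = 456.84 N

456.84


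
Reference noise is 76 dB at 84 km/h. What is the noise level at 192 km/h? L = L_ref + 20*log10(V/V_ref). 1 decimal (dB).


V/V_ref = 192 / 84 = 2.285714
log10(2.285714) = 0.359022
20 * 0.359022 = 7.1804
L = 76 + 7.1804 = 83.2 dB

83.2


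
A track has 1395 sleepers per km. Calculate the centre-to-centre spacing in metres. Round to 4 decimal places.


Spacing = 1000 m / number of sleepers
Spacing = 1000 / 1395
Spacing = 0.7168 m

0.7168


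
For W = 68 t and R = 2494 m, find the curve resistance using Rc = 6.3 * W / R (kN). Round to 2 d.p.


Rc = 6.3 * W / R
Rc = 6.3 * 68 / 2494
Rc = 428.4 / 2494
Rc = 0.17 kN

0.17


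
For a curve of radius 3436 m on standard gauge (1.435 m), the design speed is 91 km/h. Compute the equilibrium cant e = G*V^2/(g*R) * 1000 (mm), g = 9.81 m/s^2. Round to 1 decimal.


Convert speed: V = 91 / 3.6 = 25.2778 m/s
Apply formula: e = 1.435 * 25.2778^2 / (9.81 * 3436)
e = 1.435 * 638.966 / 33707.16
e = 0.027202 m = 27.2 mm

27.2


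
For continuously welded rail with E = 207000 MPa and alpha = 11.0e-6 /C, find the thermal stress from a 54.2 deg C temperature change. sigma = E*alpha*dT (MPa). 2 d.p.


sigma = E * alpha * dT
sigma = 207000 * 11.0e-6 * 54.2
sigma = 2.277 * 54.2
sigma = 123.41 MPa

123.41


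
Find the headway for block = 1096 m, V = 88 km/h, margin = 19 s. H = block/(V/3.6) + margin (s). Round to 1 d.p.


V = 88 / 3.6 = 24.4444 m/s
Block traversal time = 1096 / 24.4444 = 44.8364 s
Headway = 44.8364 + 19
Headway = 63.8 s

63.8


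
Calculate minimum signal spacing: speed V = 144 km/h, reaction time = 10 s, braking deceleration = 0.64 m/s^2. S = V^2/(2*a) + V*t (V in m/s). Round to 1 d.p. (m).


V = 144 / 3.6 = 40.0 m/s
Braking distance = 40.0^2 / (2*0.64) = 1250.0 m
Sighting distance = 40.0 * 10 = 400.0 m
S = 1250.0 + 400.0 = 1650.0 m

1650.0


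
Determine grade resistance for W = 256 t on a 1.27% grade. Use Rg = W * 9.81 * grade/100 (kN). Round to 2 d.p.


Rg = W * 9.81 * grade / 100
Rg = 256 * 9.81 * 1.27 / 100
Rg = 2511.36 * 0.0127
Rg = 31.89 kN

31.89


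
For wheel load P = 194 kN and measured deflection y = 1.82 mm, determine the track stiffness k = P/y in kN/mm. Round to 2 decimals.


Track stiffness k = P / y
k = 194 / 1.82
k = 106.59 kN/mm

106.59


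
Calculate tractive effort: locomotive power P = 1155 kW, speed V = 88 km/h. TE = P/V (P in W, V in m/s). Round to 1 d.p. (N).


Convert: P = 1155 kW = 1155000 W
V = 88 / 3.6 = 24.4444 m/s
TE = 1155000 / 24.4444
TE = 47250.0 N

47250.0


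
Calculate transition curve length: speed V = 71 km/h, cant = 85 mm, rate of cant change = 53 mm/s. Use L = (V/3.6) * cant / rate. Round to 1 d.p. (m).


Convert speed: V = 71 / 3.6 = 19.7222 m/s
L = 19.7222 * 85 / 53
L = 1676.3889 / 53
L = 31.6 m

31.6


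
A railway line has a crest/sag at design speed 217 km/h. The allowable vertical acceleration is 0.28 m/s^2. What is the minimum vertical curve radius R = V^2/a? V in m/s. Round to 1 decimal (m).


Convert speed: V = 217 / 3.6 = 60.2778 m/s
V^2 = 3633.4105 m^2/s^2
R_v = 3633.4105 / 0.28
R_v = 12976.5 m

12976.5


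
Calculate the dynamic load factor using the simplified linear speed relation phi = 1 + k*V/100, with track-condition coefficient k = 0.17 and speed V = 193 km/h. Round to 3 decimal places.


phi = 1 + k * V / 100
phi = 1 + 0.17 * 193 / 100
phi = 1 + 0.3281
phi = 1.328

1.328


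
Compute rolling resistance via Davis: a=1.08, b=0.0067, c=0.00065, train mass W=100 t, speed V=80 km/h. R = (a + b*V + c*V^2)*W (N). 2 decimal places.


b*V = 0.0067 * 80 = 0.536
c*V^2 = 0.00065 * 6400 = 4.16
R_per_t = 1.08 + 0.536 + 4.16 = 5.776 N/t
R_total = 5.776 * 100 = 577.60 N

577.60


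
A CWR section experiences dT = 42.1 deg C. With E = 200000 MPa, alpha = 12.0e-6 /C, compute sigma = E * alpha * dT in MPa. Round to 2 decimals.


sigma = E * alpha * dT
sigma = 200000 * 12.0e-6 * 42.1
sigma = 2.4 * 42.1
sigma = 101.04 MPa

101.04


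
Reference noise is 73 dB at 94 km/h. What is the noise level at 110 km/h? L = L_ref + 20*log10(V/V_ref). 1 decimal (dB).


V/V_ref = 110 / 94 = 1.170213
log10(1.170213) = 0.068265
20 * 0.068265 = 1.3653
L = 73 + 1.3653 = 74.4 dB

74.4


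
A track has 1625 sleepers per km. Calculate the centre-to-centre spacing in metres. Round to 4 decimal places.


Spacing = 1000 m / number of sleepers
Spacing = 1000 / 1625
Spacing = 0.6154 m

0.6154


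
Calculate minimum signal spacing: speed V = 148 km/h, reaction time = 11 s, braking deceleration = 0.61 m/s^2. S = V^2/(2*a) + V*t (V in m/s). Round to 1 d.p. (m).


V = 148 / 3.6 = 41.1111 m/s
Braking distance = 41.1111^2 / (2*0.61) = 1385.3471 m
Sighting distance = 41.1111 * 11 = 452.2222 m
S = 1385.3471 + 452.2222 = 1837.6 m

1837.6


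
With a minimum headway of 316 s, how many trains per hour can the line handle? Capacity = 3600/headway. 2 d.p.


Capacity = 3600 / headway
Capacity = 3600 / 316
Capacity = 11.39 trains/hour

11.39


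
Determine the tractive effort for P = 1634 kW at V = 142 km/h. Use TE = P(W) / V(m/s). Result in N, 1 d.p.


Convert: P = 1634 kW = 1634000 W
V = 142 / 3.6 = 39.4444 m/s
TE = 1634000 / 39.4444
TE = 41425.4 N

41425.4


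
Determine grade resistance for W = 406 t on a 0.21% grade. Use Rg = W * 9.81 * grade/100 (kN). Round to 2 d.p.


Rg = W * 9.81 * grade / 100
Rg = 406 * 9.81 * 0.21 / 100
Rg = 3982.86 * 0.0021
Rg = 8.36 kN

8.36


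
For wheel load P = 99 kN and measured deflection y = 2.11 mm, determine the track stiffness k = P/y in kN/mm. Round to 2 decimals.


Track stiffness k = P / y
k = 99 / 2.11
k = 46.92 kN/mm

46.92


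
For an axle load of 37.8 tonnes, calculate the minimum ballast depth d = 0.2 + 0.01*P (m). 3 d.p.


d = 0.2 + 0.01 * 37.8
d = 0.2 + 0.378
d = 0.578 m

0.578


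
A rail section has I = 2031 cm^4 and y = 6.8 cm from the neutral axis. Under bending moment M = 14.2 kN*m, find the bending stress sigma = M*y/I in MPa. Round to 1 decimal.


Convert units:
M = 14.2 kN*m = 14200000 N*mm
y = 6.8 cm = 68 mm
I = 2031 cm^4 = 20310000 mm^4
sigma = 14200000 * 68 / 20310000
sigma = 47.5 MPa

47.5


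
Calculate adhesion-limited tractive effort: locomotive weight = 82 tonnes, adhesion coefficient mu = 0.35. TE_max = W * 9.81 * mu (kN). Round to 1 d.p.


TE_max = W * g * mu
TE_max = 82 * 9.81 * 0.35
TE_max = 804.42 * 0.35
TE_max = 281.5 kN

281.5


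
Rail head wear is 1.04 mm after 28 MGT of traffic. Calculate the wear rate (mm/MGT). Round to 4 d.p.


Wear rate = total wear / cumulative tonnage
Rate = 1.04 / 28
Rate = 0.0371 mm/MGT

0.0371


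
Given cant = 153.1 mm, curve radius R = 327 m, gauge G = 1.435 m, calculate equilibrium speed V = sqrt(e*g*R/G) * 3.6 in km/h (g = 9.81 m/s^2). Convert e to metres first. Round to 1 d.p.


Convert cant: e = 153.1 mm = 0.1531 m
V_ms = sqrt(0.1531 * 9.81 * 327 / 1.435)
V_ms = sqrt(342.247315) = 18.4999 m/s
V = 18.4999 * 3.6 = 66.6 km/h

66.6


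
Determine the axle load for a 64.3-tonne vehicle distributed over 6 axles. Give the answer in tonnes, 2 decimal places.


Load per axle = total weight / number of axles
Load = 64.3 / 6
Load = 10.72 tonnes

10.72


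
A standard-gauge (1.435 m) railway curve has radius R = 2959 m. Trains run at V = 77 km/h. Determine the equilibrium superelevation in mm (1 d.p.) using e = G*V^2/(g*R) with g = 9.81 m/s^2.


Convert speed: V = 77 / 3.6 = 21.3889 m/s
Apply formula: e = 1.435 * 21.3889^2 / (9.81 * 2959)
e = 1.435 * 457.4846 / 29027.79
e = 0.022616 m = 22.6 mm

22.6


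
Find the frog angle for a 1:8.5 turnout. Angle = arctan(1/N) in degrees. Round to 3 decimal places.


1/N = 1/8.5 = 0.117647
angle = arctan(0.117647) = 0.117109 rad
angle = 0.117109 * 180/pi = 6.710 degrees

6.710


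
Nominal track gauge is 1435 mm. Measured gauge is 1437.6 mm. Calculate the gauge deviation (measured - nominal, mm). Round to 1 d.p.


Deviation = measured - nominal
Deviation = 1437.6 - 1435
Deviation = 2.6 mm

2.6


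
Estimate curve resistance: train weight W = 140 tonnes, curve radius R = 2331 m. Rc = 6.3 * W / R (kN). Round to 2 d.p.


Rc = 6.3 * W / R
Rc = 6.3 * 140 / 2331
Rc = 882.0 / 2331
Rc = 0.38 kN

0.38


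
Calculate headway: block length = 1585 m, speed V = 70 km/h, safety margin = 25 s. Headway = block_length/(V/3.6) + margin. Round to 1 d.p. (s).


V = 70 / 3.6 = 19.4444 m/s
Block traversal time = 1585 / 19.4444 = 81.5143 s
Headway = 81.5143 + 25
Headway = 106.5 s

106.5


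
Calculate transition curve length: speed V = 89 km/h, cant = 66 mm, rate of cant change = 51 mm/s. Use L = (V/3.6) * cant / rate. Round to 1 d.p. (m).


Convert speed: V = 89 / 3.6 = 24.7222 m/s
L = 24.7222 * 66 / 51
L = 1631.6667 / 51
L = 32.0 m

32.0


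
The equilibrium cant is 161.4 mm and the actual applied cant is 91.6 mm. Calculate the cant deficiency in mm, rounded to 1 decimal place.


Cant deficiency = equilibrium cant - actual cant
CD = 161.4 - 91.6
CD = 69.8 mm

69.8
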